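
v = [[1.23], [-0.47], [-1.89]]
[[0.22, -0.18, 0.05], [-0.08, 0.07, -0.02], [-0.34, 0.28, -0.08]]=v @ [[0.18,-0.15,0.04]]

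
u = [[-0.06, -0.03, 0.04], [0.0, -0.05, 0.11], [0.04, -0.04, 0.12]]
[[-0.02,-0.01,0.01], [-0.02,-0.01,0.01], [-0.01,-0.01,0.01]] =u @ [[0.10, 0.03, -0.14], [0.3, 0.07, 0.24], [-0.03, -0.07, 0.20]]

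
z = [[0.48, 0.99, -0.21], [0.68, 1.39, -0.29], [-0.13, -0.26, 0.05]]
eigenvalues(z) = [1.93, -0.0, -0.01]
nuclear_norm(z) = 1.96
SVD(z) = [[-0.57,0.58,-0.58],[-0.81,-0.27,0.53],[0.15,0.77,0.62]] @ diag([1.9545206149877072, 0.006956044312638739, 0.000882629930708965]) @ [[-0.43, -0.88, 0.18],[-0.61, 0.13, -0.79],[0.67, -0.45, -0.59]]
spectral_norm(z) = 1.95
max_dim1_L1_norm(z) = 2.36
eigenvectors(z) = [[-0.57, -0.67, 0.65], [-0.81, 0.45, -0.16], [0.15, 0.59, 0.74]]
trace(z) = 1.92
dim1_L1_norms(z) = [1.68, 2.36, 0.44]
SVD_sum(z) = [[0.48, 0.99, -0.21], [0.68, 1.39, -0.29], [-0.13, -0.26, 0.05]] + [[-0.0, 0.00, -0.0],[0.00, -0.00, 0.0],[-0.00, 0.00, -0.00]] + [[-0.00, 0.0, 0.00],[0.00, -0.0, -0.00],[0.0, -0.0, -0.0]]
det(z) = 0.00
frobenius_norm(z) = 1.95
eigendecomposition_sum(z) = [[0.48, 0.99, -0.21], [0.68, 1.39, -0.29], [-0.13, -0.26, 0.05]] + [[-0.0, 0.00, 0.00], [0.00, -0.0, -0.00], [0.00, -0.0, -0.0]] + [[-0.00, 0.00, -0.00], [0.00, -0.0, 0.0], [-0.0, 0.00, -0.0]]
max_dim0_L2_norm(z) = 1.73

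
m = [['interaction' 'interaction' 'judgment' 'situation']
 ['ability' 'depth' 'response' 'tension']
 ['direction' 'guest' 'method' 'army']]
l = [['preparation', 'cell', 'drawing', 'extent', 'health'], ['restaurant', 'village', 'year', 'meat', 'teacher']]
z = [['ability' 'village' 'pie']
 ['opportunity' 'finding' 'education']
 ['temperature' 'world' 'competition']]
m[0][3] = 'situation'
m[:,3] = ['situation', 'tension', 'army']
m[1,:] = ['ability', 'depth', 'response', 'tension']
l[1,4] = 'teacher'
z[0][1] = 'village'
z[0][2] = 'pie'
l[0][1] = 'cell'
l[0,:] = ['preparation', 'cell', 'drawing', 'extent', 'health']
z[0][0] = 'ability'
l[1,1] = 'village'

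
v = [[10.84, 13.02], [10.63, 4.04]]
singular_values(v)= [19.84, 4.77]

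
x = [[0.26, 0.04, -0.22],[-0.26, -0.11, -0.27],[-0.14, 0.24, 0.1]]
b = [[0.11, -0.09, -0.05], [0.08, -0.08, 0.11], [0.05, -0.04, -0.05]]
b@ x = [[0.06, 0.00, -0.0],[0.03, 0.04, 0.02],[0.03, -0.01, -0.01]]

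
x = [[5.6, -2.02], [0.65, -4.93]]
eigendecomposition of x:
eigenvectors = [[1.0, 0.19],[0.06, 0.98]]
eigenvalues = [5.47, -4.8]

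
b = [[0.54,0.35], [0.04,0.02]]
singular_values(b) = [0.65, 0.0]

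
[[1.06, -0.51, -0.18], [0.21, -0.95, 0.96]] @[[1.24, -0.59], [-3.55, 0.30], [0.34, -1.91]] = [[3.06, -0.43], [3.96, -2.24]]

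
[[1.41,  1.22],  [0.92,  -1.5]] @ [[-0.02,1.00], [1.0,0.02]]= [[1.19, 1.43],  [-1.52, 0.89]]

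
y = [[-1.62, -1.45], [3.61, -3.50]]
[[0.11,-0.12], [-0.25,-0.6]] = y@[[-0.07, -0.04], [-0.00, 0.13]]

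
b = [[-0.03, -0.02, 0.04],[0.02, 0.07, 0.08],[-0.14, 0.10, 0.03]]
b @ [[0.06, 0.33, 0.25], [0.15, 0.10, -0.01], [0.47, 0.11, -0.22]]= [[0.01, -0.01, -0.02], [0.05, 0.02, -0.01], [0.02, -0.03, -0.04]]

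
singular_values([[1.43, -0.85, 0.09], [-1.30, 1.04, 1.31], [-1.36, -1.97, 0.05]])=[2.53, 2.4, 0.92]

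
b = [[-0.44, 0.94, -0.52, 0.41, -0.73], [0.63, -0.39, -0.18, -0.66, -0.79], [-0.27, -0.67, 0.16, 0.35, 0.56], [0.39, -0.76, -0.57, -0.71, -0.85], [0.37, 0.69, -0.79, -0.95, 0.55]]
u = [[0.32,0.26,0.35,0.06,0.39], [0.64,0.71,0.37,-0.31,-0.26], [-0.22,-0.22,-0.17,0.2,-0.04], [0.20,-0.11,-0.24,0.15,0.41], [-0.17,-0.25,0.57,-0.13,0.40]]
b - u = [[-0.76,0.68,-0.87,0.35,-1.12], [-0.01,-1.1,-0.55,-0.35,-0.53], [-0.05,-0.45,0.33,0.15,0.60], [0.19,-0.65,-0.33,-0.86,-1.26], [0.54,0.94,-1.36,-0.82,0.15]]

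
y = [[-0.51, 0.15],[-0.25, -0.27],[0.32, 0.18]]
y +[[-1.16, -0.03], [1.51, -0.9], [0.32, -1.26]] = [[-1.67, 0.12], [1.26, -1.17], [0.64, -1.08]]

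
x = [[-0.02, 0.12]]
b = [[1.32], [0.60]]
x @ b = [[0.05]]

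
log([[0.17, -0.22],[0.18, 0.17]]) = [[-1.34, -0.95], [0.78, -1.34]]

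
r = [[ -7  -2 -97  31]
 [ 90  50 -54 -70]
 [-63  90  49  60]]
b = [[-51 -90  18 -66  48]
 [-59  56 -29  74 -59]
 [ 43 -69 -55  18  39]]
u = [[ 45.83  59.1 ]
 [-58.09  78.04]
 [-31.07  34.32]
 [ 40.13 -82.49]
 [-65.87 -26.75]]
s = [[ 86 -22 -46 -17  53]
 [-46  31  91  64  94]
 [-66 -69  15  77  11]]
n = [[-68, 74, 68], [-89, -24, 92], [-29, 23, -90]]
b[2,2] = -55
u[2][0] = -31.07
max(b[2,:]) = 43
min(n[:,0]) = -89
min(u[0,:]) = 45.83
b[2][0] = 43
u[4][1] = -26.75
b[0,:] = [-51, -90, 18, -66, 48]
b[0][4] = 48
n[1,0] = -89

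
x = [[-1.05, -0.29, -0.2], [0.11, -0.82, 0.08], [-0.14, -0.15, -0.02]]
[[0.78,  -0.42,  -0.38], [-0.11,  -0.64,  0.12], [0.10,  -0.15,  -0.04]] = x @ [[-0.75, 0.16, 0.39], [0.03, 0.81, -0.10], [0.01, 0.1, -0.02]]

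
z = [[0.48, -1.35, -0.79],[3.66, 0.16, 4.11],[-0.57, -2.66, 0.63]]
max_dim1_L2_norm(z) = 5.51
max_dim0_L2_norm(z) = 4.23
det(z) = 19.19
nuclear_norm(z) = 9.68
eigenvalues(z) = [(1.21+0j), (0.03+3.98j), (0.03-3.98j)]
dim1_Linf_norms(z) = [1.35, 4.11, 2.66]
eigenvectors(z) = [[(0.74+0j), 0.07-0.29j, 0.07+0.29j], [(-0.01+0j), -0.80+0.00j, -0.80-0.00j], [-0.67+0.00j, (-0.04-0.52j), (-0.04+0.52j)]]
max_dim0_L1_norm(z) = 5.53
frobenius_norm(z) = 6.39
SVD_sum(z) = [[-0.22,  -0.02,  -0.26], [3.62,  0.25,  4.14], [-0.02,  -0.00,  -0.02]] + [[-0.09, -1.19, 0.15], [-0.01, -0.09, 0.01], [-0.21, -2.72, 0.35]] + [[0.79, -0.15, -0.69], [0.05, -0.01, -0.04], [-0.35, 0.06, 0.30]]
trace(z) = 1.27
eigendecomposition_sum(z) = [[0.81+0.00j, (0.09+0j), (-0.45+0j)],[-0.01+0.00j, -0.00+0.00j, 0.01+0.00j],[-0.73+0.00j, -0.08+0.00j, (0.4+0j)]] + [[-0.17+0.66j, (-0.72-0.15j), (-0.17+0.74j)], [1.84+0.01j, 0.08+1.99j, 2.05-0.03j], [(0.08+1.19j), -1.29+0.15j, (0.11+1.33j)]] + [[-0.17-0.66j, -0.72+0.15j, -0.17-0.74j], [1.84-0.01j, 0.08-1.99j, (2.05+0.03j)], [0.08-1.19j, (-1.29-0.15j), 0.11-1.33j]]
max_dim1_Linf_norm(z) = 4.11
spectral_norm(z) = 5.52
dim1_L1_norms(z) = [2.62, 7.93, 3.86]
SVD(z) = [[0.06, 0.4, -0.91],[-1.00, 0.03, -0.05],[0.0, 0.92, 0.4]] @ diag([5.515309271400845, 3.004665663262534, 1.1580362225815692]) @ [[-0.66,-0.05,-0.75], [-0.08,-0.99,0.13], [-0.75,0.14,0.65]]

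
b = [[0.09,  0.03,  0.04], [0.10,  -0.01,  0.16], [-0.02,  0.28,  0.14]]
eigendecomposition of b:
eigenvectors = [[-0.02, -0.87, 0.23], [-0.73, -0.17, 0.50], [0.68, 0.46, 0.84]]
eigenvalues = [-0.16, 0.07, 0.3]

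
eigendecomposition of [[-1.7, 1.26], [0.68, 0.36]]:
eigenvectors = [[-0.96, -0.46],  [0.27, -0.89]]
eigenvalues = [-2.05, 0.71]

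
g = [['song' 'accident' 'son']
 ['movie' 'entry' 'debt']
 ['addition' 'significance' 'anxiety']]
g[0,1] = 'accident'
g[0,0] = 'song'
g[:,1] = ['accident', 'entry', 'significance']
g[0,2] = 'son'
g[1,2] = 'debt'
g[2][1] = 'significance'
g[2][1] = 'significance'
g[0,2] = 'son'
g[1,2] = 'debt'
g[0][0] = 'song'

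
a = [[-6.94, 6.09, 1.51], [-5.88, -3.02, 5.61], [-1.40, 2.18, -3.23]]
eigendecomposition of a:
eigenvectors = [[(-0.75+0j), (-0.75-0j), 0.70+0.00j], [(-0.23-0.55j), (-0.23+0.55j), 0.14+0.00j], [-0.28-0.04j, -0.28+0.04j, (0.7+0j)]]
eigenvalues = [(-4.5+4.57j), (-4.5-4.57j), (-4.18+0j)]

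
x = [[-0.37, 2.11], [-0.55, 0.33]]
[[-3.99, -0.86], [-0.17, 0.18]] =x@[[-0.92, -0.64],[-2.05, -0.52]]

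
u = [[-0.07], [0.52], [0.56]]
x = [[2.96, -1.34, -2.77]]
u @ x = [[-0.21, 0.09, 0.19], [1.54, -0.70, -1.44], [1.66, -0.75, -1.55]]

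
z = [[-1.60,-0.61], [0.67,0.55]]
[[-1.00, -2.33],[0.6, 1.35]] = z @ [[0.39, 0.97], [0.62, 1.27]]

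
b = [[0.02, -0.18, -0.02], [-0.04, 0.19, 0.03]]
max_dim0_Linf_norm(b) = 0.19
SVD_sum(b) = [[0.03, -0.18, -0.02],[-0.03, 0.19, 0.03]] + [[-0.01, -0.0, 0.00], [-0.01, -0.00, 0.0]]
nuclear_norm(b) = 0.28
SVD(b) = [[-0.68, 0.73],[0.73, 0.68]] @ diag([0.26758595035246563, 0.014062687295385814]) @ [[-0.16, 0.98, 0.13], [-0.89, -0.2, 0.41]]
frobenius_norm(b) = 0.27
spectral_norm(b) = 0.27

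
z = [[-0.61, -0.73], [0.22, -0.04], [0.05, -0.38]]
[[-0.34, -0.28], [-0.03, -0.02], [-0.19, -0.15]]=z @ [[-0.03, -0.01],[0.49, 0.39]]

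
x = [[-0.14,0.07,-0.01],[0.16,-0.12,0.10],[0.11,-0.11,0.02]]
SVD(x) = [[-0.49, -0.66, 0.57],  [0.72, -0.68, -0.17],  [0.5, 0.33, 0.8]] @ diag([0.3076424942167077, 0.05810607291312299, 0.03434792632369239]) @ [[0.77, -0.57, 0.28],[0.33, -0.01, -0.94],[-0.54, -0.82, -0.18]]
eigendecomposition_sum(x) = [[(-0.16+0j), (0.09+0j), -0.05+0.00j], [0.14-0.00j, -0.08-0.00j, (0.04-0j)], [0.16-0.00j, (-0.08-0j), (0.05-0j)]] + [[0.01+0.01j, (-0.01+0.01j), 0.02+0.00j], [(0.01+0.03j), (-0.02+0.01j), 0.03+0.02j], [-0.02+0.01j, -0.01-0.02j, (-0.01+0.03j)]] + [[0.01-0.01j, -0.01-0.01j, 0.02-0.00j], [(0.01-0.03j), -0.02-0.01j, 0.03-0.02j], [(-0.02-0.01j), (-0.01+0.02j), (-0.01-0.03j)]]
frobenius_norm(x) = 0.31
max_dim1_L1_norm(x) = 0.38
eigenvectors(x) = [[(-0.61+0j), (0.3-0.19j), 0.30+0.19j], [(0.53+0j), 0.66+0.00j, 0.66-0.00j], [0.59+0.00j, 0.15+0.64j, (0.15-0.64j)]]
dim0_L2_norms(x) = [0.24, 0.18, 0.1]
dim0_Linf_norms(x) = [0.16, 0.12, 0.1]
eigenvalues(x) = [(-0.19+0j), (-0.02+0.05j), (-0.02-0.05j)]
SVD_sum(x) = [[-0.12, 0.09, -0.04],[0.17, -0.13, 0.06],[0.12, -0.09, 0.04]] + [[-0.01,  0.0,  0.04],  [-0.01,  0.0,  0.04],  [0.01,  -0.0,  -0.02]] + [[-0.01, -0.02, -0.0], [0.00, 0.0, 0.0], [-0.01, -0.02, -0.0]]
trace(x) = -0.24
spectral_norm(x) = 0.31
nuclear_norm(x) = 0.40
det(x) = -0.00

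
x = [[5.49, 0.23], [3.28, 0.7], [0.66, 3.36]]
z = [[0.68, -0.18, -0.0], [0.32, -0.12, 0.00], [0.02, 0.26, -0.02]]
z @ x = [[3.14, 0.03], [1.36, -0.01], [0.95, 0.12]]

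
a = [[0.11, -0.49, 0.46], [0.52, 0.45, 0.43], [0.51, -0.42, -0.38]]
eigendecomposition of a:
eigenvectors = [[0.00+0.57j, 0.00-0.57j, -0.54+0.00j], [(0.72+0j), (0.72-0j), -0.07+0.00j], [(-0.05+0.4j), (-0.05-0.4j), 0.84+0.00j]]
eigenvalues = [(0.43+0.65j), (0.43-0.65j), (-0.67+0j)]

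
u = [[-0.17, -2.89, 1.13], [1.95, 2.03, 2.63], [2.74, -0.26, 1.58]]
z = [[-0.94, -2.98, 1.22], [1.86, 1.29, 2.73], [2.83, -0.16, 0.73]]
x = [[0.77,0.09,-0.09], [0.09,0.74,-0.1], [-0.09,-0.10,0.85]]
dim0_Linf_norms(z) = [2.83, 2.98, 2.73]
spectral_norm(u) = 4.68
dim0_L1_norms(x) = [0.95, 0.93, 1.04]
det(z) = -25.09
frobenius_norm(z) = 5.69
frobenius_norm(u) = 5.88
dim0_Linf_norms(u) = [2.74, 2.89, 2.63]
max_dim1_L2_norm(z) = 3.55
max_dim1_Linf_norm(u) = 2.89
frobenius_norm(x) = 1.38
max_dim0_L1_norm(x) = 1.04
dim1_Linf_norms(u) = [2.89, 2.63, 2.74]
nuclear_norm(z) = 9.35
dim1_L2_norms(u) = [3.11, 3.85, 3.17]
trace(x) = 2.36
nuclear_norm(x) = 2.36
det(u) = -19.44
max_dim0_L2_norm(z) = 3.51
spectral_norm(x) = 0.98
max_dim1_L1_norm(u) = 6.61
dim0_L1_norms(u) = [4.86, 5.18, 5.34]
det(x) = 0.47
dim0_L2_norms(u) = [3.37, 3.54, 3.27]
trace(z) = 1.08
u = x + z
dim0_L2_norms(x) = [0.78, 0.75, 0.86]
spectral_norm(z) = 4.33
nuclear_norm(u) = 9.26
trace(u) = 3.44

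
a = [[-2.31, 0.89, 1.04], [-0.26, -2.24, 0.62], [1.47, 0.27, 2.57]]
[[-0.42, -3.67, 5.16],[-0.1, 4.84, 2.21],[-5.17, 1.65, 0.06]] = a @ [[-0.66, 0.91, -1.89], [-0.32, -2.17, -0.45], [-1.60, 0.35, 1.15]]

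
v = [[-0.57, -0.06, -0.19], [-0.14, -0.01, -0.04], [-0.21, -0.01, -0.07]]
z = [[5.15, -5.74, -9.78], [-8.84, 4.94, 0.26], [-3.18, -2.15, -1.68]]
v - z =[[-5.72, 5.68, 9.59], [8.70, -4.95, -0.3], [2.97, 2.14, 1.61]]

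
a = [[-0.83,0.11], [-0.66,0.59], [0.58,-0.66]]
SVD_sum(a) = [[-0.62, 0.42], [-0.72, 0.5], [0.70, -0.48]] + [[-0.21, -0.31], [0.06, 0.09], [-0.12, -0.18]]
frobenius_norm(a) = 1.50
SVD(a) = [[-0.52, 0.84], [-0.61, -0.25], [0.59, 0.48]] @ diag([1.4330640295167894, 0.45058571582452756]) @ [[0.82,-0.57], [-0.57,-0.82]]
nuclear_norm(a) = 1.88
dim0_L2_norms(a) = [1.21, 0.89]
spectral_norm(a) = 1.43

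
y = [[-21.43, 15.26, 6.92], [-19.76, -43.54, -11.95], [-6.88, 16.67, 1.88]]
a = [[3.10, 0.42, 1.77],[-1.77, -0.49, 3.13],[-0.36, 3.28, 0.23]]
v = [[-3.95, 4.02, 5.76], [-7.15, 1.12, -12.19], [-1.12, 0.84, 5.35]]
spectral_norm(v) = 15.21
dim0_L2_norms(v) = [8.24, 4.26, 14.51]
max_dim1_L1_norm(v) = 20.46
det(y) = -5045.70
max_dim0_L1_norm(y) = 75.47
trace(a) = 2.84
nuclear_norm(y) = 83.54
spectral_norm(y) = 51.84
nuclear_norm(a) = 10.53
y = v @ a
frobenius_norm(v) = 17.22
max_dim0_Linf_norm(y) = 43.54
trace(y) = -63.09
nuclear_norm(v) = 24.18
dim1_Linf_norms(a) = [3.1, 3.13, 3.28]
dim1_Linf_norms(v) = [5.76, 12.19, 5.35]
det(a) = -43.07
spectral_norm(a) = 3.66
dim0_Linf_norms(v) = [7.15, 4.02, 12.19]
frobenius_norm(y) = 59.14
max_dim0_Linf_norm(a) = 3.28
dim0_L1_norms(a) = [5.23, 4.19, 5.13]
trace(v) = 2.52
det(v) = 117.18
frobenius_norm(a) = 6.09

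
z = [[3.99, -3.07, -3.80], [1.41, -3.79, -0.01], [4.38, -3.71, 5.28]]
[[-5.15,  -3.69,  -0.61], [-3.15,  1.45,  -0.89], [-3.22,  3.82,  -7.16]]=z@[[-0.54, -0.63, -0.88], [0.63, -0.62, -0.09], [0.28, 0.81, -0.69]]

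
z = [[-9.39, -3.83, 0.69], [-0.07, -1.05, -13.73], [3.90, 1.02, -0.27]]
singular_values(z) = [13.78, 10.91, 0.49]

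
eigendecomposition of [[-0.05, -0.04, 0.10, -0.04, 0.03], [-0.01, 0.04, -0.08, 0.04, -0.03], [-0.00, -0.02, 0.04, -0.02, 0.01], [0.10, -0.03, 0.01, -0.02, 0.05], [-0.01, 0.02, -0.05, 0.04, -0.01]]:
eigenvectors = [[(-0.02+0.35j), -0.02-0.35j, -0.20-0.17j, (-0.2+0.17j), (-0.19+0j)],[(-0.33-0.16j), -0.33+0.16j, 0.47+0.27j, (0.47-0.27j), -0.79+0.00j],[0.13+0.06j, 0.13-0.06j, (-0.22-0.17j), -0.22+0.17j, (-0.5+0j)],[0.74+0.00j, (0.74-0j), -0.66+0.00j, -0.66-0.00j, -0.30+0.00j],[(-0.36-0.22j), -0.36+0.22j, 0.03+0.36j, (0.03-0.36j), (-0.1+0j)]]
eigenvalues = [(-0.03+0.04j), (-0.03-0.04j), (0.03+0.01j), (0.03-0.01j), (-0+0j)]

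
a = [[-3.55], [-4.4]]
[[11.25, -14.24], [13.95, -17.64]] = a @ [[-3.17, 4.01]]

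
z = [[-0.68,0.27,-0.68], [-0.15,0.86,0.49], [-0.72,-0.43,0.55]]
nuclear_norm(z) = 3.00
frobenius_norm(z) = 1.73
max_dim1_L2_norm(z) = 1.0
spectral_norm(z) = 1.01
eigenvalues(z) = [(-1+0j), (0.86+0.51j), (0.86-0.51j)]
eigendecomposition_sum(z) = [[-0.83+0.00j, 0.03+0.00j, (-0.37-0j)], [0.03-0.00j, (-0-0j), 0.01+0.00j], [-0.38+0.00j, (0.02+0j), -0.17-0.00j]] + [[(0.07+0.04j), 0.12-0.17j, -0.15-0.11j],  [-0.09+0.19j, (0.43+0.25j), (0.24-0.39j)],  [-0.17-0.08j, -0.22+0.40j, (0.36+0.21j)]] + [[(0.07-0.04j), (0.12+0.17j), (-0.15+0.11j)], [-0.09-0.19j, 0.43-0.25j, (0.24+0.39j)], [(-0.17+0.08j), -0.22-0.40j, 0.36-0.21j]]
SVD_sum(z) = [[-0.01, 0.00, 0.01], [-0.42, 0.13, 0.45], [-0.52, 0.16, 0.57]] + [[-0.4, 0.59, -0.53], [-0.15, 0.23, -0.21], [0.13, -0.19, 0.18]] + [[-0.27, -0.32, -0.16], [0.42, 0.50, 0.25], [-0.33, -0.39, -0.19]]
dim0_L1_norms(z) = [1.55, 1.56, 1.72]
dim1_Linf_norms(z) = [0.68, 0.86, 0.72]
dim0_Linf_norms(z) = [0.72, 0.86, 0.68]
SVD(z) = [[-0.02, -0.89, -0.45],  [-0.62, -0.34, 0.70],  [-0.78, 0.29, -0.55]] @ diag([1.005938031917086, 0.999125027113921, 0.9977664336593944]) @ [[0.66, -0.2, -0.72],[0.45, -0.66, 0.6],[0.60, 0.72, 0.35]]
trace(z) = 0.73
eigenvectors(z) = [[0.91+0.00j, -0.02+0.29j, -0.02-0.29j], [(-0.04+0j), -0.71+0.00j, (-0.71-0j)], [(0.41+0j), (-0.01-0.64j), (-0.01+0.64j)]]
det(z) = -1.00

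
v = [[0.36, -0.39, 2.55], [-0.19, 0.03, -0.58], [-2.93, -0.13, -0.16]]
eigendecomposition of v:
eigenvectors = [[0.08+0.67j, (0.08-0.67j), (0.05+0j)], [-0.04-0.15j, -0.04+0.15j, (-0.99+0j)], [-0.72+0.00j, -0.72-0.00j, (-0.16+0j)]]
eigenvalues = [(0.14+2.7j), (0.14-2.7j), (-0.05+0j)]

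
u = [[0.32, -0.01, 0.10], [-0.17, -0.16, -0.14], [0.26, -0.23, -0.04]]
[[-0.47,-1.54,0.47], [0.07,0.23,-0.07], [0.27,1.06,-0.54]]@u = [[0.23, 0.14, 0.15], [-0.03, -0.02, -0.02], [-0.23, -0.05, -0.10]]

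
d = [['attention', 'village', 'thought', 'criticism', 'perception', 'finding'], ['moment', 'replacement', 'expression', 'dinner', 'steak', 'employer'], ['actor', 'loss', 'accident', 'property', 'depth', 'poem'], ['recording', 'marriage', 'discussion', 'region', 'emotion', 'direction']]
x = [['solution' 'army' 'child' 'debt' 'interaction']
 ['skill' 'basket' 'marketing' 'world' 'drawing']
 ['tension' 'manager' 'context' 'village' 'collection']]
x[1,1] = 'basket'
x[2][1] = 'manager'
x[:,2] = ['child', 'marketing', 'context']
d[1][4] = 'steak'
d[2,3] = 'property'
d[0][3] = 'criticism'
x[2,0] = 'tension'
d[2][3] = 'property'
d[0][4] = 'perception'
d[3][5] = 'direction'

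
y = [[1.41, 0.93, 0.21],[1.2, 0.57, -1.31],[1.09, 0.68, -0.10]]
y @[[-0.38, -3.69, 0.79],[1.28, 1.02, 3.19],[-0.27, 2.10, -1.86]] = [[0.6, -3.81, 3.69], [0.63, -6.6, 5.2], [0.48, -3.54, 3.22]]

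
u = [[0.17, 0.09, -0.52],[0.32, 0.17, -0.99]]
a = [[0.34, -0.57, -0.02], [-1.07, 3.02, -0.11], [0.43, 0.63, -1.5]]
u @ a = [[-0.26,  -0.15,  0.77],[-0.5,  -0.29,  1.46]]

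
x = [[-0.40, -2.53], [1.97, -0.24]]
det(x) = 5.080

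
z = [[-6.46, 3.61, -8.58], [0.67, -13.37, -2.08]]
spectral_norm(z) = 14.15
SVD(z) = [[-0.43,  0.9], [0.90,  0.43]] @ diag([14.153315844325418, 10.563898457045442]) @ [[0.24, -0.96, 0.13], [-0.52, -0.24, -0.82]]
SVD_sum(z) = [[-1.48, 5.92, -0.81], [3.07, -12.25, 1.67]] + [[-4.98, -2.31, -7.77],  [-2.40, -1.12, -3.75]]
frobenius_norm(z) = 17.66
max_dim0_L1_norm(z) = 16.98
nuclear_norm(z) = 24.72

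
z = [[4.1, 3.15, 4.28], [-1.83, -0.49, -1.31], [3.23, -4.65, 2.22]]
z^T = [[4.1, -1.83, 3.23], [3.15, -0.49, -4.65], [4.28, -1.31, 2.22]]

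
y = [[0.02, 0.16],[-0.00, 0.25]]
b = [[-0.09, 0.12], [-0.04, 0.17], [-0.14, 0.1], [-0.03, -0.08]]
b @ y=[[-0.0,0.02],[-0.0,0.04],[-0.00,0.00],[-0.00,-0.02]]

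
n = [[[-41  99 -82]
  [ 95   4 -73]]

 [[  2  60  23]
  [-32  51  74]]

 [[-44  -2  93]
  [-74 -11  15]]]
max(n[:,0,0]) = 2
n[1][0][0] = 2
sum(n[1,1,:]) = 93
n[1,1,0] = -32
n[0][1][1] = 4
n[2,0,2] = 93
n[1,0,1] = 60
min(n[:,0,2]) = -82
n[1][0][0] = 2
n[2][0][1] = -2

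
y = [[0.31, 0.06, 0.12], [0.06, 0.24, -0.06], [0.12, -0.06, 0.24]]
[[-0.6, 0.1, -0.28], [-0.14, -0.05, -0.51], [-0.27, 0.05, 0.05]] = y @ [[-1.78,0.42,-0.47],[-0.21,-0.33,-2.03],[-0.3,-0.1,-0.07]]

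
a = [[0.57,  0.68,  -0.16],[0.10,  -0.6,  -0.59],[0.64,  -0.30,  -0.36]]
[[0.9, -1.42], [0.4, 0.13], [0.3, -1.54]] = a @ [[-0.01, -2.80],[0.95, 0.08],[-1.65, -0.77]]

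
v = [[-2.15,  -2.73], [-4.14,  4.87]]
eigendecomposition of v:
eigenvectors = [[-0.9, 0.31], [-0.44, -0.95]]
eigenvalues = [-3.5, 6.22]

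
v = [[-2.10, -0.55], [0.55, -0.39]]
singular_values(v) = [2.22, 0.51]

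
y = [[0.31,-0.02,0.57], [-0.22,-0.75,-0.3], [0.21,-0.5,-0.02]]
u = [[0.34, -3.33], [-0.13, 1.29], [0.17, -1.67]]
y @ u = [[0.2, -2.01], [-0.03, 0.27], [0.13, -1.31]]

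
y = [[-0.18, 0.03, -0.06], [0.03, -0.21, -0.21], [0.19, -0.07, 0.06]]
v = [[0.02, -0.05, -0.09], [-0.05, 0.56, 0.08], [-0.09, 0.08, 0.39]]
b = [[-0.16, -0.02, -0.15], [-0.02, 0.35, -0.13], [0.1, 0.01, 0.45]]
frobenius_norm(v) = 0.71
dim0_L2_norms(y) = [0.26, 0.22, 0.23]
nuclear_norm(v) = 0.97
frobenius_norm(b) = 0.63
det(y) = 0.00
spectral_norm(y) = 0.30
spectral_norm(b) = 0.52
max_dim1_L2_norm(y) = 0.3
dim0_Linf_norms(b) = [0.16, 0.35, 0.45]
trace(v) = 0.97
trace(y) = -0.33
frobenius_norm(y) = 0.41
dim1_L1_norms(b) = [0.33, 0.5, 0.56]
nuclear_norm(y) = 0.60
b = y + v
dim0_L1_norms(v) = [0.16, 0.69, 0.56]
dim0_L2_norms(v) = [0.1, 0.57, 0.41]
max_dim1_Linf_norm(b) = 0.45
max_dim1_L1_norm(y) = 0.45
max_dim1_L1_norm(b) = 0.56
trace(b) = 0.64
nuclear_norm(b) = 0.97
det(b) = -0.02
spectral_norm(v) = 0.60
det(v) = -0.00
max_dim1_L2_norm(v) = 0.57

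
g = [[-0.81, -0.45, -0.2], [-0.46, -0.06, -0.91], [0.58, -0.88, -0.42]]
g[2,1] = -0.881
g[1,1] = -0.055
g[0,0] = -0.812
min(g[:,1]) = -0.881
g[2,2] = -0.421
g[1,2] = -0.91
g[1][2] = -0.91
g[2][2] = -0.421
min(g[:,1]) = -0.881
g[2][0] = 0.579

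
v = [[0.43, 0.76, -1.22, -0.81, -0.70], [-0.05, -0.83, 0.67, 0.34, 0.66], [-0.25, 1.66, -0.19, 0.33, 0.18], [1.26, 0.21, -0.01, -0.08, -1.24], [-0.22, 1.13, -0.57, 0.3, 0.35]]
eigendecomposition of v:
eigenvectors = [[(0.54+0j), 0.28+0.35j, (0.28-0.35j), 0.09+0.24j, 0.09-0.24j], [(-0.51+0j), (-0.11-0.15j), -0.11+0.15j, 0.27+0.01j, (0.27-0.01j)], [0.51+0.00j, -0.27-0.19j, -0.27+0.19j, 0.45-0.22j, (0.45+0.22j)], [(-0.02+0j), 0.77+0.00j, (0.77-0j), -0.59+0.00j, (-0.59-0j)], [(0.43+0j), -0.11-0.24j, (-0.11+0.24j), 0.32+0.40j, 0.32-0.40j]]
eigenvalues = [(-1.98+0j), (0.52+0.92j), (0.52-0.92j), (0.31+0.32j), (0.31-0.32j)]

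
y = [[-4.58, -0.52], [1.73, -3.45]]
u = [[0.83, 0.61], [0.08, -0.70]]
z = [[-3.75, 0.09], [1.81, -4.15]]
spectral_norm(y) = 5.00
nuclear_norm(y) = 8.34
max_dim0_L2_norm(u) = 0.93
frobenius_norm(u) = 1.25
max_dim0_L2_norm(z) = 4.16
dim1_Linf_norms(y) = [4.58, 3.45]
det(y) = 16.70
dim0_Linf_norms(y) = [4.58, 3.45]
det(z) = 15.40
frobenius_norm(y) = 6.01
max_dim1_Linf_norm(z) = 4.15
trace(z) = -7.90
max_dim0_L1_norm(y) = 6.31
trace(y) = -8.03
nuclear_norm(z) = 8.09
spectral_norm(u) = 1.11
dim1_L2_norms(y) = [4.61, 3.86]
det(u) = -0.63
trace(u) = 0.13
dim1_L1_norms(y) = [5.1, 5.18]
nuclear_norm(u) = 1.68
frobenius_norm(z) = 5.88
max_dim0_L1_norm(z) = 5.56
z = y + u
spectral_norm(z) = 5.01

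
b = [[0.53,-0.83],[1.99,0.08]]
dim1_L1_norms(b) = [1.36, 2.07]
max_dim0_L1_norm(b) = 2.52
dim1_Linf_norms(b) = [0.83, 1.99]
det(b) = 1.69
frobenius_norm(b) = 2.22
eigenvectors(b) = [[0.09+0.53j, (0.09-0.53j)], [(0.84+0j), (0.84-0j)]]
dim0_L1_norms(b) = [2.52, 0.91]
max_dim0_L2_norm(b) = 2.06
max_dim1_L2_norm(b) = 1.99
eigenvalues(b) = [(0.31+1.27j), (0.31-1.27j)]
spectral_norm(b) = 2.06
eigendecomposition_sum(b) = [[(0.26+0.61j), (-0.41+0.1j)],[1.00-0.24j, 0.04+0.66j]] + [[0.26-0.61j,-0.41-0.10j],[(1+0.24j),(0.04-0.66j)]]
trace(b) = 0.61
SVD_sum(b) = [[0.59,  -0.05], [1.97,  -0.16]] + [[-0.06, -0.78], [0.02, 0.24]]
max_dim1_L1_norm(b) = 2.07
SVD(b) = [[-0.29, -0.96], [-0.96, 0.29]] @ diag([2.06472381476402, 0.8204971473115016]) @ [[-1.00, 0.08], [0.08, 1.0]]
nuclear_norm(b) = 2.89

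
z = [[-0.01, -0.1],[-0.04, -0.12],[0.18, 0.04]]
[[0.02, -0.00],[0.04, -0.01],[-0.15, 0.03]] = z @ [[-0.83,0.15],[-0.07,0.01]]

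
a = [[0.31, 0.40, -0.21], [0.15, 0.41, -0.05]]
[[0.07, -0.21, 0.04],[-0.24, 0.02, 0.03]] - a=[[-0.24, -0.61, 0.25], [-0.39, -0.39, 0.08]]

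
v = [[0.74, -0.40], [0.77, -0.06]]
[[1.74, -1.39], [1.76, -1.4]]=v@ [[2.27, -1.81], [-0.15, 0.12]]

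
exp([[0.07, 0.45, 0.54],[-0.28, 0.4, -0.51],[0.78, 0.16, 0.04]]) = [[1.18, 0.64, 0.45],[-0.60, 1.31, -0.74],[0.82, 0.42, 1.18]]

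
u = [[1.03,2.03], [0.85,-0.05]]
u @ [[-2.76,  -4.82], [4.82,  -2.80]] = [[6.94, -10.65], [-2.59, -3.96]]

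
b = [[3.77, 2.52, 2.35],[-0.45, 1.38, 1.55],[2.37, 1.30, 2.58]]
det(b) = 8.95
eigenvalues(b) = [(5.96+0j), (0.88+0.85j), (0.88-0.85j)]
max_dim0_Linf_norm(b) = 3.77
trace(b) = 7.73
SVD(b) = [[-0.79, 0.30, -0.53], [-0.19, -0.95, -0.25], [-0.58, -0.09, 0.81]] @ diag([6.379352974127963, 1.805136133467108, 0.7770708919629705]) @ [[-0.67,-0.47,-0.57], [0.74,-0.37,-0.56], [0.05,-0.8,0.6]]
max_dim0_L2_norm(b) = 4.48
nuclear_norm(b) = 8.96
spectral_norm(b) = 6.38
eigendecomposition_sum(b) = [[(3.03+0j), 2.60-0.00j, (3.3+0j)],[(0.48+0j), (0.42-0j), 0.53+0.00j],[(2.31+0j), (1.98-0j), 2.51+0.00j]] + [[0.37+0.05j, (-0.04-0.34j), (-0.48+0.01j)], [(-0.47+0.41j), (0.48+0.32j), (0.51-0.61j)], [(0.03-0.37j), -0.34+0.06j, (0.03+0.48j)]] + [[(0.37-0.05j), -0.04+0.34j, -0.48-0.01j], [-0.47-0.41j, 0.48-0.32j, 0.51+0.61j], [0.03+0.37j, (-0.34-0.06j), 0.03-0.48j]]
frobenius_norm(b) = 6.68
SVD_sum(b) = [[3.39, 2.39, 2.90], [0.83, 0.59, 0.71], [2.46, 1.74, 2.11]] + [[0.4, -0.2, -0.30],[-1.27, 0.64, 0.96],[-0.12, 0.06, 0.09]] + [[-0.02, 0.33, -0.25], [-0.01, 0.15, -0.12], [0.03, -0.50, 0.38]]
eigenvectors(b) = [[0.79+0.00j, 0.30+0.35j, 0.30-0.35j], [(0.13+0j), -0.76+0.00j, -0.76-0.00j], [(0.6+0j), 0.33-0.32j, (0.33+0.32j)]]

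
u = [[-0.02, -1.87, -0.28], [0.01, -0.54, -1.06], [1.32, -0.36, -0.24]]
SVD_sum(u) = [[0.34, -1.65, -0.64], [0.17, -0.8, -0.31], [0.13, -0.61, -0.24]] + [[-0.42, -0.10, 0.04], [-0.03, -0.01, 0.00], [1.18, 0.28, -0.1]] + [[0.06, -0.12, 0.33],[-0.13, 0.27, -0.75],[0.02, -0.04, 0.1]]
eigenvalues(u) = [(1.09+0j), (-0.95+1.15j), (-0.95-1.15j)]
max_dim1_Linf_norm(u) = 1.87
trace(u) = -0.80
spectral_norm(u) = 2.11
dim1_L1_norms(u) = [2.17, 1.61, 1.92]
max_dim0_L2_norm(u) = 1.98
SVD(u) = [[0.85, -0.34, 0.40], [0.41, -0.02, -0.91], [0.32, 0.94, 0.12]] @ diag([2.114369612910182, 1.2897954722510743, 0.8868307503479299]) @ [[0.19,-0.91,-0.36],[0.97,0.23,-0.08],[0.16,-0.33,0.93]]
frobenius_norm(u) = 2.63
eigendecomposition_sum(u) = [[(0.36+0j), -0.48+0.00j, (0.3+0j)], [-0.28+0.00j, (0.37-0j), (-0.24-0j)], [(0.43+0j), -0.57+0.00j, 0.37+0.00j]] + [[(-0.19+0.49j), -0.70-0.15j, -0.29-0.51j], [(0.14+0.36j), -0.45+0.26j, -0.41-0.13j], [0.45-0.01j, (0.11+0.59j), -0.30+0.39j]] + [[-0.19-0.49j, -0.70+0.15j, -0.29+0.51j], [(0.14-0.36j), -0.45-0.26j, -0.41+0.13j], [(0.45+0.01j), 0.11-0.59j, (-0.3-0.39j)]]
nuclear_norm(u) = 4.29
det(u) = 2.42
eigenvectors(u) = [[(-0.57+0j), -0.67+0.00j, -0.67-0.00j], [(0.44+0j), -0.36+0.33j, (-0.36-0.33j)], [(-0.69+0j), (0.21+0.52j), 0.21-0.52j]]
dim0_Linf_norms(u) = [1.32, 1.87, 1.06]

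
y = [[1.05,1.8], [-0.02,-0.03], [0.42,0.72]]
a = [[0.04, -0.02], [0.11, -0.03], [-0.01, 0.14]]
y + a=[[1.09,  1.78],[0.09,  -0.06],[0.41,  0.86]]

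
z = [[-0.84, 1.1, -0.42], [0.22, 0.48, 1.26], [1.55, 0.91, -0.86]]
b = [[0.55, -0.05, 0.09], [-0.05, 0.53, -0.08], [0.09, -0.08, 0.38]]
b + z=[[-0.29, 1.05, -0.33], [0.17, 1.01, 1.18], [1.64, 0.83, -0.48]]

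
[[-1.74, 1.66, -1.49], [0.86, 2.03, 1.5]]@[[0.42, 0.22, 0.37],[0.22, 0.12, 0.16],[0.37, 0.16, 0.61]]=[[-0.92, -0.42, -1.29], [1.36, 0.67, 1.56]]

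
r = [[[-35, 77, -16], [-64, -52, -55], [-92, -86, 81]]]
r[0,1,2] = -55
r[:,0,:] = [[-35, 77, -16]]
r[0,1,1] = -52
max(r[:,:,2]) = 81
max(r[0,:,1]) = 77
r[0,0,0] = -35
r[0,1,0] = -64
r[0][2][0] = -92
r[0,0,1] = 77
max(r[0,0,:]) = 77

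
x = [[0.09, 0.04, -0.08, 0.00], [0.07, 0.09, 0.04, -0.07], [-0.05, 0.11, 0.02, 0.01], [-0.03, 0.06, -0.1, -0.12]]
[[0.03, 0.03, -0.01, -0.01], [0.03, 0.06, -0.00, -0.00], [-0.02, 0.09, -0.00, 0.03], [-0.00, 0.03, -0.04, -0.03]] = x @[[0.35, -0.02, 0.07, -0.12], [-0.02, 0.81, -0.05, 0.18], [0.07, -0.05, 0.21, 0.14], [-0.12, 0.18, 0.14, 0.23]]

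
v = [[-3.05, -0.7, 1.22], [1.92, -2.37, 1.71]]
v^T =[[-3.05, 1.92],[-0.7, -2.37],[1.22, 1.71]]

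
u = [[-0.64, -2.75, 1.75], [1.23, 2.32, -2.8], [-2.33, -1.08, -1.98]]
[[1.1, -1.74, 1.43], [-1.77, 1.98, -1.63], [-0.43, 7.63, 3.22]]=u @ [[-0.24, -2.10, -1.01], [-0.02, 0.18, -0.42], [0.51, -1.48, -0.21]]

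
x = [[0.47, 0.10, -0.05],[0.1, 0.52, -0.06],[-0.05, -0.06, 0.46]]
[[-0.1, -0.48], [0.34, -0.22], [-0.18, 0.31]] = x@[[-0.4, -0.93], [0.69, -0.18], [-0.34, 0.54]]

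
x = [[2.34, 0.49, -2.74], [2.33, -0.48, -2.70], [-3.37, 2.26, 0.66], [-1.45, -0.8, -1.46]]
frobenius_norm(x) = 6.92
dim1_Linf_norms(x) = [2.74, 2.7, 3.37, 1.46]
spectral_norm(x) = 5.97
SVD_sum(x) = [[2.6, -0.74, -1.92], [2.74, -0.78, -2.03], [-2.76, 0.78, 2.05], [-0.09, 0.02, 0.06]] + [[-0.59, 0.53, -0.99], [-0.39, 0.35, -0.66], [-0.91, 0.82, -1.55], [-0.68, 0.62, -1.16]] + [[0.33,0.70,0.18], [-0.02,-0.05,-0.01], [0.31,0.65,0.17], [-0.68,-1.44,-0.37]]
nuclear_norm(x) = 10.84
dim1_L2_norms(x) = [3.64, 3.6, 4.11, 2.21]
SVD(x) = [[-0.55, -0.44, -0.40],[-0.59, -0.29, 0.03],[0.59, -0.68, -0.38],[0.02, -0.51, 0.83]] @ diag([5.972560379972107, 2.9028976971644727, 1.961761317638983]) @ [[-0.78,  0.22,  0.58], [0.46,  -0.42,  0.78], [-0.42,  -0.88,  -0.22]]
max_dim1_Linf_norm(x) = 3.37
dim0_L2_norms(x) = [4.94, 2.49, 4.17]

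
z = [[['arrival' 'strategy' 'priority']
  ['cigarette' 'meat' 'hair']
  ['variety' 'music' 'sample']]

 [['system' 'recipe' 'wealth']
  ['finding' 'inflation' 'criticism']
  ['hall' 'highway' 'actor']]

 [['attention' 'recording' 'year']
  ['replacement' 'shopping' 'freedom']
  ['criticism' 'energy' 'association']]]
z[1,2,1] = 'highway'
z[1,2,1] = 'highway'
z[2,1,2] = 'freedom'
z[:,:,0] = [['arrival', 'cigarette', 'variety'], ['system', 'finding', 'hall'], ['attention', 'replacement', 'criticism']]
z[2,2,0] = 'criticism'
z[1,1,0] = 'finding'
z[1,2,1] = 'highway'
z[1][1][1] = 'inflation'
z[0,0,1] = 'strategy'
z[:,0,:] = [['arrival', 'strategy', 'priority'], ['system', 'recipe', 'wealth'], ['attention', 'recording', 'year']]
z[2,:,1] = ['recording', 'shopping', 'energy']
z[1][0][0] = 'system'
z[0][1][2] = 'hair'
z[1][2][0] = 'hall'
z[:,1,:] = [['cigarette', 'meat', 'hair'], ['finding', 'inflation', 'criticism'], ['replacement', 'shopping', 'freedom']]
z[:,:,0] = [['arrival', 'cigarette', 'variety'], ['system', 'finding', 'hall'], ['attention', 'replacement', 'criticism']]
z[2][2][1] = 'energy'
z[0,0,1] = 'strategy'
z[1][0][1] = 'recipe'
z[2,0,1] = 'recording'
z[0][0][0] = 'arrival'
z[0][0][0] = 'arrival'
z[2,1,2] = 'freedom'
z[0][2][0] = 'variety'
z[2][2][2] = 'association'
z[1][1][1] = 'inflation'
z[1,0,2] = 'wealth'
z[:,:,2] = [['priority', 'hair', 'sample'], ['wealth', 'criticism', 'actor'], ['year', 'freedom', 'association']]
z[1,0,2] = 'wealth'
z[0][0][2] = 'priority'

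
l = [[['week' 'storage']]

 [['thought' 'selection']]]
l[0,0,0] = 'week'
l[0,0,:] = ['week', 'storage']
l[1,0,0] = 'thought'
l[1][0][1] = 'selection'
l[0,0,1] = 'storage'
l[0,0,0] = 'week'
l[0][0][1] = 'storage'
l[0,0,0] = 'week'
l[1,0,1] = 'selection'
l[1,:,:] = [['thought', 'selection']]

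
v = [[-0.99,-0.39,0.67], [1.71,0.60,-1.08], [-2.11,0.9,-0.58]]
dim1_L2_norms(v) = [1.26, 2.11, 2.37]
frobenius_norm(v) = 3.41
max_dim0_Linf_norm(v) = 2.11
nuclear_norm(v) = 4.67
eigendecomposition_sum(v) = [[-0.49+0.50j, -0.19-0.18j, (0.34+0.1j)], [(0.86-0.78j), (0.3+0.32j), -0.54-0.19j], [(-1.05-1.23j), (0.45-0.41j), -0.29+0.74j]] + [[(-0.49-0.5j),(-0.19+0.18j),(0.34-0.1j)], [(0.86+0.78j),0.30-0.32j,-0.54+0.19j], [(-1.05+1.23j),0.45+0.41j,-0.29-0.74j]] + [[-0.00+0.00j, (-0+0j), (-0+0j)], [-0.01+0.00j, (-0+0j), (-0+0j)], [-0.01+0.00j, (-0+0j), (-0+0j)]]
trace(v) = -0.97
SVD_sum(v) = [[-1.07, 0.03, 0.2], [1.83, -0.06, -0.34], [-1.96, 0.06, 0.37]] + [[0.08,-0.42,0.47], [-0.12,0.66,-0.74], [-0.15,0.84,-0.95]] + [[-0.0, -0.00, -0.0], [-0.00, -0.00, -0.00], [-0.0, -0.00, -0.00]]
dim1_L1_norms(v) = [2.05, 3.39, 3.59]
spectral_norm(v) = 2.93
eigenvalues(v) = [(-0.48+1.56j), (-0.48-1.56j), (-0.01+0j)]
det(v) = -0.01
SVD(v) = [[-0.37, 0.37, -0.85], [0.63, -0.57, -0.52], [-0.68, -0.73, -0.02]] @ diag([2.934467430157663, 1.737525085333658, 0.002734808978887942]) @ [[0.98, -0.03, -0.18], [0.12, -0.66, 0.74], [0.14, 0.75, 0.64]]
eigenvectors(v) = [[-0.03-0.33j, (-0.03+0.33j), 0.14+0.00j], [(0.02+0.55j), (0.02-0.55j), 0.75+0.00j], [0.77+0.00j, 0.77-0.00j, 0.65+0.00j]]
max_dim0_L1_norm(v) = 4.81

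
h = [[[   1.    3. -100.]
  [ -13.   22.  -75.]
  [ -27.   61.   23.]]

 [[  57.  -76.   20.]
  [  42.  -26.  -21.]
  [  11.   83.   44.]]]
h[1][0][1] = -76.0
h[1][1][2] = -21.0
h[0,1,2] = -75.0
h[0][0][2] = -100.0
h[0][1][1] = 22.0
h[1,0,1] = -76.0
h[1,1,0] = 42.0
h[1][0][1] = -76.0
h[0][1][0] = -13.0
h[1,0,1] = -76.0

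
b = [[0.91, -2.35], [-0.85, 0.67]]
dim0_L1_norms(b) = [1.76, 3.02]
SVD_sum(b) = [[1.08, -2.27], [-0.42, 0.88]] + [[-0.17, -0.08],[-0.43, -0.21]]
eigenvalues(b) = [2.21, -0.63]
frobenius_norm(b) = 2.74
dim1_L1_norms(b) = [3.26, 1.52]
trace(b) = 1.58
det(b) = -1.39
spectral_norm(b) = 2.69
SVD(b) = [[-0.93, 0.36], [0.36, 0.93]] @ diag([2.6938053989022244, 0.5151819803188287]) @ [[-0.43, 0.9], [-0.90, -0.43]]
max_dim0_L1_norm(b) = 3.02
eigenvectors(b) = [[0.88, 0.84], [-0.48, 0.55]]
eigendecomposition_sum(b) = [[1.2, -1.83],[-0.66, 1.01]] + [[-0.29,-0.52], [-0.19,-0.34]]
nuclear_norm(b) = 3.21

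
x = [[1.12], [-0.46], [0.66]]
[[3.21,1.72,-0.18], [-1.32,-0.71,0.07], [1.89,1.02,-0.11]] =x @ [[2.87, 1.54, -0.16]]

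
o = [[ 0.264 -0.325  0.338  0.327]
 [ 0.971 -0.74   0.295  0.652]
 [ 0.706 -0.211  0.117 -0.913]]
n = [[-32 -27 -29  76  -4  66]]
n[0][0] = -32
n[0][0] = -32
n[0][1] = -27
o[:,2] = [0.338, 0.295, 0.117]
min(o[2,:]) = -0.913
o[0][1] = -0.325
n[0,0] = -32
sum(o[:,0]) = 1.9409999999999998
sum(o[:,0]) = 1.9409999999999998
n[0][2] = -29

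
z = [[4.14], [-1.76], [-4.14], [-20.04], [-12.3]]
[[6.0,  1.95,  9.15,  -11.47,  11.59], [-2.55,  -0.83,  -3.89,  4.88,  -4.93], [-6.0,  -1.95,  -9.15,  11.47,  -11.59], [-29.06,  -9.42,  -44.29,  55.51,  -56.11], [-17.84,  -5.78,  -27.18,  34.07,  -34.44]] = z @ [[1.45, 0.47, 2.21, -2.77, 2.80]]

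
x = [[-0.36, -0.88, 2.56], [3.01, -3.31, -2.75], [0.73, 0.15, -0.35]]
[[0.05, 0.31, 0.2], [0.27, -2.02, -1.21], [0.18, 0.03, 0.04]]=x @[[0.27, 0.09, 0.09], [0.09, 0.45, 0.29], [0.09, 0.29, 0.19]]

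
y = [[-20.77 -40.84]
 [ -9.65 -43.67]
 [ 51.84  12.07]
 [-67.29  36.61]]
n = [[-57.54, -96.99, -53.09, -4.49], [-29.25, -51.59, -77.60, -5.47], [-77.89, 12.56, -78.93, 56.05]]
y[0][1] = -40.84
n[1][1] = -51.59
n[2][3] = 56.05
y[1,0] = -9.65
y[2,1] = 12.07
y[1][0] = -9.65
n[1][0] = -29.25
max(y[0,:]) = -20.77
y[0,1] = -40.84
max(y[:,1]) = 36.61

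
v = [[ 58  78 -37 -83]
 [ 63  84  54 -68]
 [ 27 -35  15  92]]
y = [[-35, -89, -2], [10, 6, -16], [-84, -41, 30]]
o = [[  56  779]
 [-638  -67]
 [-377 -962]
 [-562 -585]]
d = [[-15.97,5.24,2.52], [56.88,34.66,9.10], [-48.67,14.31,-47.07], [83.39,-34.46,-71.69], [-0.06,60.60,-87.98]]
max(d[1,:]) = 56.88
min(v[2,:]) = -35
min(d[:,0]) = -48.67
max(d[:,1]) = 60.6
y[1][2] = -16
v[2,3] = 92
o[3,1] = -585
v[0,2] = -37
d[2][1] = 14.31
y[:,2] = [-2, -16, 30]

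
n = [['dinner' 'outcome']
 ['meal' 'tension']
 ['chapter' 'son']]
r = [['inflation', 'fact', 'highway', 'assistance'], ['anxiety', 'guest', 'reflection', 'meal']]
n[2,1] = 'son'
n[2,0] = 'chapter'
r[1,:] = ['anxiety', 'guest', 'reflection', 'meal']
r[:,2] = ['highway', 'reflection']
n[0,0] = 'dinner'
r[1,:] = ['anxiety', 'guest', 'reflection', 'meal']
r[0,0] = 'inflation'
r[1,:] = ['anxiety', 'guest', 'reflection', 'meal']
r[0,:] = ['inflation', 'fact', 'highway', 'assistance']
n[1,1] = 'tension'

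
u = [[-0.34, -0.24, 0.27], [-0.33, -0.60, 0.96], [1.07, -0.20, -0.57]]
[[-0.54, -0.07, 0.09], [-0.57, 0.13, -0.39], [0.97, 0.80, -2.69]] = u @ [[1.30, 0.62, -1.6], [0.90, -0.61, 2.74], [0.42, -0.03, 0.76]]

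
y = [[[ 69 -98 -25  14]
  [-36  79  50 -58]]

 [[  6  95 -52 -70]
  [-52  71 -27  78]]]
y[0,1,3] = -58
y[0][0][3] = 14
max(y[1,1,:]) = 78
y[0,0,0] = 69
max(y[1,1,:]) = 78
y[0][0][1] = -98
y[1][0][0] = 6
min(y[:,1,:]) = -58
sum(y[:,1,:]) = 105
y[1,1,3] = 78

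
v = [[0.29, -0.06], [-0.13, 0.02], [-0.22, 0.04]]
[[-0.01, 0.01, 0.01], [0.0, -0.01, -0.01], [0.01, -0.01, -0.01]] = v@ [[-0.02, 0.06, 0.07], [0.06, 0.09, 0.19]]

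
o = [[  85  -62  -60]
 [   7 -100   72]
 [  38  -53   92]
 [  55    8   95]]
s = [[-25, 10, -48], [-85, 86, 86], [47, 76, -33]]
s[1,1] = 86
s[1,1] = 86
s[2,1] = 76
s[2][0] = 47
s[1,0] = -85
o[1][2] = 72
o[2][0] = 38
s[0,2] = -48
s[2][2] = -33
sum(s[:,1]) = 172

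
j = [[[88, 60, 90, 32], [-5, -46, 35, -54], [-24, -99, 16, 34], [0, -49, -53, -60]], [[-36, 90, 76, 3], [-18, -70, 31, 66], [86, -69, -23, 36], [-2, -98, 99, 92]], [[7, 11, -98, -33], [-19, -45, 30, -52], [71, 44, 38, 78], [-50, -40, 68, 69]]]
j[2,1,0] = -19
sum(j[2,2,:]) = 231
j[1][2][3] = 36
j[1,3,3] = 92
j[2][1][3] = -52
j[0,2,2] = 16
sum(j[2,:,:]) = 79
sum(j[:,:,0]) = 98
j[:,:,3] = [[32, -54, 34, -60], [3, 66, 36, 92], [-33, -52, 78, 69]]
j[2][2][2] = 38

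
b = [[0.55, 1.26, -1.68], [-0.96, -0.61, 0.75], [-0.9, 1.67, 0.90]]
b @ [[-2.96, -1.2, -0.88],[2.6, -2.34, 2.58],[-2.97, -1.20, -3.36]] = [[6.64,-1.59,8.41],[-0.97,1.68,-3.25],[4.33,-3.91,2.08]]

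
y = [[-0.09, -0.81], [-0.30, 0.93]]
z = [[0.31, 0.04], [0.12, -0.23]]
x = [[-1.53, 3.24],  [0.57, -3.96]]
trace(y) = 0.84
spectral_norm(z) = 0.34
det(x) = 4.21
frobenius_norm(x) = 5.37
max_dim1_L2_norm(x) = 4.0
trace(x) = -5.49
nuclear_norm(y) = 1.51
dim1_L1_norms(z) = [0.35, 0.35]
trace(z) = 0.08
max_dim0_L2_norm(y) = 1.23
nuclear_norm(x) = 6.10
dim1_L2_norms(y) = [0.81, 0.98]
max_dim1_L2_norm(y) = 0.98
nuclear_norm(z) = 0.56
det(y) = -0.33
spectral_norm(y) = 1.25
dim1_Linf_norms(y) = [0.81, 0.93]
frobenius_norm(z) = 0.41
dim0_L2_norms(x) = [1.63, 5.12]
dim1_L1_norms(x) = [4.77, 4.53]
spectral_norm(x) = 5.31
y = x @ z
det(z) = -0.08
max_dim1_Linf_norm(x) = 3.96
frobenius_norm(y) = 1.27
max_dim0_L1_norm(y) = 1.74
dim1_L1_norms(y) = [0.9, 1.23]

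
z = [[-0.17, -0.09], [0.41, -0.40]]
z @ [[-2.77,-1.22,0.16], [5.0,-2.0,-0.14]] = [[0.02, 0.39, -0.01], [-3.14, 0.3, 0.12]]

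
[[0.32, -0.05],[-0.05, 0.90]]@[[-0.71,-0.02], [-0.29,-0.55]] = [[-0.21, 0.02], [-0.23, -0.49]]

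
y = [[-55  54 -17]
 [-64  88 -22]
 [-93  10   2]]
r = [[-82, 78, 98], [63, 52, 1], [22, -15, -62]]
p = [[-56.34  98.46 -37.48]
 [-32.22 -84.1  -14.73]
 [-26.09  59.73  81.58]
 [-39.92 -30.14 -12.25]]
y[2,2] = 2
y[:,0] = [-55, -64, -93]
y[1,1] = 88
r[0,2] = 98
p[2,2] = 81.58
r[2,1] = -15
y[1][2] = -22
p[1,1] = -84.1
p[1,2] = -14.73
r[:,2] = [98, 1, -62]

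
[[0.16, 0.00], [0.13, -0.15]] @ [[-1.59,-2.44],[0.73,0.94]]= [[-0.25,-0.39],[-0.32,-0.46]]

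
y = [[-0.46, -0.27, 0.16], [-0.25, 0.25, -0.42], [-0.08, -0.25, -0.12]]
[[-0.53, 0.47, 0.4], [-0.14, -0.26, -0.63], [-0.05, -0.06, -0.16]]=y @ [[1.04, -0.66, -0.28], [0.01, -0.03, -0.05], [-0.28, 1.0, 1.63]]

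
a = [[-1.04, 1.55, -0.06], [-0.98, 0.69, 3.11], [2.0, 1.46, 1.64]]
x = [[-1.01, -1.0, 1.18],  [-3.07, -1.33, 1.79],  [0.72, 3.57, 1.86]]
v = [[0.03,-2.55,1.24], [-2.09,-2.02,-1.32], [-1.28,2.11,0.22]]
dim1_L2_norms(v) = [2.84, 3.19, 2.48]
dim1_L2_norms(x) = [1.85, 3.79, 4.09]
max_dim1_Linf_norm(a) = 3.11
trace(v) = -1.77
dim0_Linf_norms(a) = [2.0, 1.55, 3.11]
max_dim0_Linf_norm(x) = 3.57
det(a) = 15.85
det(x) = -9.85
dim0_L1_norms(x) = [4.8, 5.9, 4.83]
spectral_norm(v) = 3.91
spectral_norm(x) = 4.61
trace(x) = -0.48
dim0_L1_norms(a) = [4.02, 3.7, 4.81]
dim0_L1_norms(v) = [3.4, 6.68, 2.78]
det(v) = -14.09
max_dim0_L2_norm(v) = 3.88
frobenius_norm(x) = 5.88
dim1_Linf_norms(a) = [1.55, 3.11, 2.0]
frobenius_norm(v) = 4.94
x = a + v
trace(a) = 1.29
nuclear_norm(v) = 7.95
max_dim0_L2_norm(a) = 3.52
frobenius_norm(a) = 4.84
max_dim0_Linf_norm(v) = 2.55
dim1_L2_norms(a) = [1.87, 3.33, 2.97]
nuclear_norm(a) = 7.96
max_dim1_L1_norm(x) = 6.19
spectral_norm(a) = 3.81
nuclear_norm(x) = 8.80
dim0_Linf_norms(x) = [3.07, 3.57, 1.86]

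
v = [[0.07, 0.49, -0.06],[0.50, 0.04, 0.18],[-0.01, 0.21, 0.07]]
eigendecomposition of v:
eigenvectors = [[0.65, -0.65, -0.33],[-0.71, -0.70, 0.1],[0.28, -0.28, 0.94]]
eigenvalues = [-0.49, 0.57, 0.1]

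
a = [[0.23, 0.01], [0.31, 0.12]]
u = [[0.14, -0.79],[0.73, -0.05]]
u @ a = [[-0.21, -0.09], [0.15, 0.00]]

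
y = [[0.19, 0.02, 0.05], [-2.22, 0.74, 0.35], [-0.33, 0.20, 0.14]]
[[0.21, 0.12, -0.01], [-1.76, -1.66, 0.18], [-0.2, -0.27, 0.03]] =y @ [[0.91, 0.61, -0.10], [0.02, -0.6, -0.19], [0.69, 0.39, 0.28]]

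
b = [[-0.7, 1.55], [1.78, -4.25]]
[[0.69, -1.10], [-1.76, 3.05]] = b@[[-0.87, -0.27],[0.05, -0.83]]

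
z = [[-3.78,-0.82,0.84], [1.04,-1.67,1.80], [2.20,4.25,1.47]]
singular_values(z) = [5.66, 3.19, 2.39]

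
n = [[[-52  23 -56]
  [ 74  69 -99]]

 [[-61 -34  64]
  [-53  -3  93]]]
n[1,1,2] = 93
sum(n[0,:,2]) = -155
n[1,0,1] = -34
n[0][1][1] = 69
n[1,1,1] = -3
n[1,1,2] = 93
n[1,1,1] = -3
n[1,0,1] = -34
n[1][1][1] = -3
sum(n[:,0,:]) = -116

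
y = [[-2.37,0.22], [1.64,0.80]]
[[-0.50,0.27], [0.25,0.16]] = y@[[0.20, -0.08], [-0.1, 0.36]]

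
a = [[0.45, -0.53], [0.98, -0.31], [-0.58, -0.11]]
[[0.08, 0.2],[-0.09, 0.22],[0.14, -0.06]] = a@ [[-0.19, 0.15], [-0.31, -0.25]]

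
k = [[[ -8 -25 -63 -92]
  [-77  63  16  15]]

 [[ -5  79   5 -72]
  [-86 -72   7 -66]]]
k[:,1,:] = [[-77, 63, 16, 15], [-86, -72, 7, -66]]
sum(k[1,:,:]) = -210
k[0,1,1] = 63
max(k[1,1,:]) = 7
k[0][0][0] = -8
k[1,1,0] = -86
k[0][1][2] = 16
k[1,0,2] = 5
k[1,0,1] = 79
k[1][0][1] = 79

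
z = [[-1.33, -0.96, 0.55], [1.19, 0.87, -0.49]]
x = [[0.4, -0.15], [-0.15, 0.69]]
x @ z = [[-0.71,-0.51,0.29], [1.02,0.74,-0.42]]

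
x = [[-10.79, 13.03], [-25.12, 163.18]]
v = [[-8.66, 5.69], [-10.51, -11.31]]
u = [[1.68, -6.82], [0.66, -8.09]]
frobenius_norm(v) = 18.59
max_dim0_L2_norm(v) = 13.62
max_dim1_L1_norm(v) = 21.82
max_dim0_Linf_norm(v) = 11.31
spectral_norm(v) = 15.61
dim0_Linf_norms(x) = [25.12, 163.18]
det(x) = -1433.40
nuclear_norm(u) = 11.55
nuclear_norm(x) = 174.39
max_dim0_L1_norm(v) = 19.17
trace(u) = -6.41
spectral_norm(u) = 10.70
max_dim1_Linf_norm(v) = 11.31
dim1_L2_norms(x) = [16.92, 165.1]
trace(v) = -19.97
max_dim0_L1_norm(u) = 14.91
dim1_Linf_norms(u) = [6.82, 8.09]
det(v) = 157.75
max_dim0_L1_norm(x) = 176.21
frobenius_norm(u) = 10.73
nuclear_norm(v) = 25.71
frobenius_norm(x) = 165.97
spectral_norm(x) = 165.74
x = v @ u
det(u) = -9.09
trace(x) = 152.39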